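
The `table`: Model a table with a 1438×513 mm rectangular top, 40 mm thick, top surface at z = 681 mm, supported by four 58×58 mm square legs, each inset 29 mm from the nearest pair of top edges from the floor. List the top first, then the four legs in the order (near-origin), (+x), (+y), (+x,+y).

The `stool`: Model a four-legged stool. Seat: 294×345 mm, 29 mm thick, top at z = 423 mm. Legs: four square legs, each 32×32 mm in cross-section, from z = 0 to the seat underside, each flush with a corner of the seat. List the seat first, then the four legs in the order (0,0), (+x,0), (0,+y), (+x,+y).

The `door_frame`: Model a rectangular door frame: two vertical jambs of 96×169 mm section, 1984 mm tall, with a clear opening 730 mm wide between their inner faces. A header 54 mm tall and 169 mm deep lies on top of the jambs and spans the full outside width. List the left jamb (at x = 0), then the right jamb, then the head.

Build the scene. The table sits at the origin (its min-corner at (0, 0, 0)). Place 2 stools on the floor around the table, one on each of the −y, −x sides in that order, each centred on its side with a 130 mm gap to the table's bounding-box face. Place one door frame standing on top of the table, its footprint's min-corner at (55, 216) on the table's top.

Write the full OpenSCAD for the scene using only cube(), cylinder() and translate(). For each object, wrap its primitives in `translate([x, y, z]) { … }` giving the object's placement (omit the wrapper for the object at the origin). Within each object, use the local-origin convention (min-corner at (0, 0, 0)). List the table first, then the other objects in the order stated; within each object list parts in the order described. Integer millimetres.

translate([0, 0, 641]) cube([1438, 513, 40]);
translate([29, 29, 0]) cube([58, 58, 641]);
translate([1351, 29, 0]) cube([58, 58, 641]);
translate([29, 426, 0]) cube([58, 58, 641]);
translate([1351, 426, 0]) cube([58, 58, 641]);
translate([572, -475, 0]) {
  translate([0, 0, 394]) cube([294, 345, 29]);
  cube([32, 32, 394]);
  translate([262, 0, 0]) cube([32, 32, 394]);
  translate([0, 313, 0]) cube([32, 32, 394]);
  translate([262, 313, 0]) cube([32, 32, 394]);
}
translate([-424, 84, 0]) {
  translate([0, 0, 394]) cube([294, 345, 29]);
  cube([32, 32, 394]);
  translate([262, 0, 0]) cube([32, 32, 394]);
  translate([0, 313, 0]) cube([32, 32, 394]);
  translate([262, 313, 0]) cube([32, 32, 394]);
}
translate([55, 216, 681]) {
  cube([96, 169, 1984]);
  translate([826, 0, 0]) cube([96, 169, 1984]);
  translate([0, 0, 1984]) cube([922, 169, 54]);
}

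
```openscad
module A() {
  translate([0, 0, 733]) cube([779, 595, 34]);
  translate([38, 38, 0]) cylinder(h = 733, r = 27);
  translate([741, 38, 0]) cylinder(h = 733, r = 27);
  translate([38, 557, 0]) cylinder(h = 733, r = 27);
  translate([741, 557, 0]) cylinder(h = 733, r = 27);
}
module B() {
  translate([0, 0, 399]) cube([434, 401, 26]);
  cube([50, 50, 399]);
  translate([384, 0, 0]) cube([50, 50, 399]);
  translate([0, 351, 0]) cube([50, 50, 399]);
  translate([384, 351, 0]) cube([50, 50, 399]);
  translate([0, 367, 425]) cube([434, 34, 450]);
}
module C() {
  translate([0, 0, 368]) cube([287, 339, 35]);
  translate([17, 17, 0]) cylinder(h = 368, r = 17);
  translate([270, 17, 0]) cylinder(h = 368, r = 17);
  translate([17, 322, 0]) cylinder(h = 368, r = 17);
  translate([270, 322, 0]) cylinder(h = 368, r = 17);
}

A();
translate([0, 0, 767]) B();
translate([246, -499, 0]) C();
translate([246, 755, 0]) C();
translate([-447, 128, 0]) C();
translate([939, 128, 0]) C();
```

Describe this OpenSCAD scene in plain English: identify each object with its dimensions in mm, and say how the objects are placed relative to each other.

A is a rectangular dining table. The top is 779×595×34 mm with its upper surface at z = 767 mm. It stands on four round legs of 54 mm diameter, each leg's bounding box inset 11 mm from the nearest pair of top edges, running from the floor to the underside of the top.

B is a chair. The seat is a 434×401×26 mm slab with its top at z = 425 mm, on four 50×50 mm corner legs (flush with the seat edges, standing on z = 0). A flat backrest 34 mm thick, 450 mm tall, spans the full seat width and rises from the seat top along its +y edge, rear face flush with the rear of the seat.

C is a four-legged stool. The seat is 287×339 mm, 35 mm thick, top at z = 403 mm. It stands on four round legs, each 34 mm in diameter, from z = 0 to the seat underside, each leg's axis is inset half a diameter from the nearest pair of seat edges (so the leg's bounding box is flush with the corner).

The chair is on top of the table. Four stools sit around the table at the −y, +y, −x, +x sides.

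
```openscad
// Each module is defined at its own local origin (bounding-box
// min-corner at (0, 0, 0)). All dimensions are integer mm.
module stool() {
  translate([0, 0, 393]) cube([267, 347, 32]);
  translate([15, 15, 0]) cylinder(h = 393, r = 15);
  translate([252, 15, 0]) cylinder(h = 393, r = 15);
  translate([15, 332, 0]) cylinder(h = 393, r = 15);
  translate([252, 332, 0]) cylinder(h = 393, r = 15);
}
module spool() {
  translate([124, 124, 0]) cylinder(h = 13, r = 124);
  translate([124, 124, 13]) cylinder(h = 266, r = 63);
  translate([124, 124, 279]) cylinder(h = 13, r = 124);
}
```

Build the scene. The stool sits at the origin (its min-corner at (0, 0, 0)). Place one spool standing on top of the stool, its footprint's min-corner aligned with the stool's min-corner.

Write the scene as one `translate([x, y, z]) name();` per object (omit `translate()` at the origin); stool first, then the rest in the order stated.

stool();
translate([0, 0, 425]) spool();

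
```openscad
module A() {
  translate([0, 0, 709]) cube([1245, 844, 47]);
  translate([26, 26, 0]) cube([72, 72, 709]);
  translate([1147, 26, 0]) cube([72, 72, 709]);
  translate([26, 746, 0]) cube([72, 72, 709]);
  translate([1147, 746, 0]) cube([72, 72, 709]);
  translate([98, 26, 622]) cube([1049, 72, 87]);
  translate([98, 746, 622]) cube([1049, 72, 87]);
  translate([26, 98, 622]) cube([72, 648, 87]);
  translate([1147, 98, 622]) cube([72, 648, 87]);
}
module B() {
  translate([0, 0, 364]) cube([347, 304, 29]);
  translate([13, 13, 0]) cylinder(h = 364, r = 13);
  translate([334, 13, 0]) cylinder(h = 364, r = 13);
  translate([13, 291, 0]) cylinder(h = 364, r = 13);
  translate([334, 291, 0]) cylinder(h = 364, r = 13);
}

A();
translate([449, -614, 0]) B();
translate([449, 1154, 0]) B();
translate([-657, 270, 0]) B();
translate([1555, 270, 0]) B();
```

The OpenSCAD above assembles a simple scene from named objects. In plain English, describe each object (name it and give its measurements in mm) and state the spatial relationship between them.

A is a table with a 1245×844 mm rectangular top, 47 mm thick, top surface at z = 756 mm, supported by four 72×72 mm square legs, each inset 26 mm from the nearest pair of top edges, running from the floor. Four apron rails, 72 mm thick and 87 mm tall, run between adjacent legs with their top edges flush with the underside of the top and their outer faces flush with the legs' outer faces.

B is a four-legged stool. The seat is a 347×304×29 mm slab whose top surface is at z = 393 mm; four round legs, each 26 mm in diameter, run from the floor (z = 0) to the underside of the seat, each leg's axis is inset half a diameter from the nearest pair of seat edges (so the leg's bounding box is flush with the corner).

Four stools sit around the table at the −y, +y, −x, +x sides.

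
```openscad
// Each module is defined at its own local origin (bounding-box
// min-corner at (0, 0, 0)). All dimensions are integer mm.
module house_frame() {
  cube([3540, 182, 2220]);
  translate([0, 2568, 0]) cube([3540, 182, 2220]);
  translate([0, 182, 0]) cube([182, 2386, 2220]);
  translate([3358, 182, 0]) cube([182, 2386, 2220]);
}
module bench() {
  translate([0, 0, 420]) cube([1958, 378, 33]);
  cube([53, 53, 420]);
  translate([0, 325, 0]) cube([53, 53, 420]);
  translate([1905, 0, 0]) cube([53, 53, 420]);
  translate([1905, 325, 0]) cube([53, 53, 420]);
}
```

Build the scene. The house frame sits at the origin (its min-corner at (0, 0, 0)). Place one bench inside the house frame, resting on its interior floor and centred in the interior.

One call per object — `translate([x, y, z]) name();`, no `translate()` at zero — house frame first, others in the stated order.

house_frame();
translate([791, 1186, 0]) bench();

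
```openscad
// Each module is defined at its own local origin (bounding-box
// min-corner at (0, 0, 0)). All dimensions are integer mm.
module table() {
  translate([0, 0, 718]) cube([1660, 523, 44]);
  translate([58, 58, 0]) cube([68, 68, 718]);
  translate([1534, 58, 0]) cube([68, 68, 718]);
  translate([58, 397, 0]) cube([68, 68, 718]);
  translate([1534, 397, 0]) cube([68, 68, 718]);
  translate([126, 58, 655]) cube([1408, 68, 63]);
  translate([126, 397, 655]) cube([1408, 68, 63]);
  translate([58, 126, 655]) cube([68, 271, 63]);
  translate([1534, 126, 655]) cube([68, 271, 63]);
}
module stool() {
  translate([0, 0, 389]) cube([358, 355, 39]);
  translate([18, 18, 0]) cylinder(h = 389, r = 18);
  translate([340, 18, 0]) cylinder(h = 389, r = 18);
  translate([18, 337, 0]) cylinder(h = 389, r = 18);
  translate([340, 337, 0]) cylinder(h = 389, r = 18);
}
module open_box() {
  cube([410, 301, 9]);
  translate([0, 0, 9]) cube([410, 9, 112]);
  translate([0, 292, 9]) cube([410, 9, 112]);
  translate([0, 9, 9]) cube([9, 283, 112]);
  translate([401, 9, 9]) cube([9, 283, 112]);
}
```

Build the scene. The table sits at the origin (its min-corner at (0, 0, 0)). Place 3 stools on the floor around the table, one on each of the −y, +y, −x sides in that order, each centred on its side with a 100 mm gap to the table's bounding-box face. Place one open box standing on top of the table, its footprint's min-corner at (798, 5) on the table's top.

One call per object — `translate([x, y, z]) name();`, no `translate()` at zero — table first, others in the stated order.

table();
translate([651, -455, 0]) stool();
translate([651, 623, 0]) stool();
translate([-458, 84, 0]) stool();
translate([798, 5, 762]) open_box();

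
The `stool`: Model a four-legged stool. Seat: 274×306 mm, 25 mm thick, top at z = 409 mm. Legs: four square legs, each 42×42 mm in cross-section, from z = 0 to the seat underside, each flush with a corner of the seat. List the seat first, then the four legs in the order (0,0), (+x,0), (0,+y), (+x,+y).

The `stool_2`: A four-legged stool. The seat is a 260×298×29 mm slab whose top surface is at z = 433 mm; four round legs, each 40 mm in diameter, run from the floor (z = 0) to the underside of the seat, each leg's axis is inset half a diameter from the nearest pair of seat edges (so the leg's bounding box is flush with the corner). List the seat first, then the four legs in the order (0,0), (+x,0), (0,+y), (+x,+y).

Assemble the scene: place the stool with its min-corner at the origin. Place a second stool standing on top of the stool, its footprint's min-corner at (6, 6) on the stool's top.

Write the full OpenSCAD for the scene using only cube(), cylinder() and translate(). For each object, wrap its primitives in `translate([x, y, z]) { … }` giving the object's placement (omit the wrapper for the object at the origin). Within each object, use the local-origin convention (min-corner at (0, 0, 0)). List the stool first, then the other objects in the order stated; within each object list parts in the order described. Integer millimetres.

translate([0, 0, 384]) cube([274, 306, 25]);
cube([42, 42, 384]);
translate([232, 0, 0]) cube([42, 42, 384]);
translate([0, 264, 0]) cube([42, 42, 384]);
translate([232, 264, 0]) cube([42, 42, 384]);
translate([6, 6, 409]) {
  translate([0, 0, 404]) cube([260, 298, 29]);
  translate([20, 20, 0]) cylinder(h = 404, r = 20);
  translate([240, 20, 0]) cylinder(h = 404, r = 20);
  translate([20, 278, 0]) cylinder(h = 404, r = 20);
  translate([240, 278, 0]) cylinder(h = 404, r = 20);
}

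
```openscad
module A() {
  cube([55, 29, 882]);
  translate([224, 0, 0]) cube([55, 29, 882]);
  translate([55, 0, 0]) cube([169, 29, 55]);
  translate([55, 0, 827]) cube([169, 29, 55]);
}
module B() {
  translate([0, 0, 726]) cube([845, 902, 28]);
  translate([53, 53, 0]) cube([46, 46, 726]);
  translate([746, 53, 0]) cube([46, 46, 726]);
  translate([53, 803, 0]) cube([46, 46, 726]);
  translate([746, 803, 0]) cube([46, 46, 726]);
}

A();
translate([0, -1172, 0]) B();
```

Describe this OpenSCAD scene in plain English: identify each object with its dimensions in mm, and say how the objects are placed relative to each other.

A is a rectangular picture frame lying in the x–z plane (depth along y). The opening is 169 mm wide (x) by 772 mm tall (z), surrounded by a border 55 mm wide on all four sides. The frame is 29 mm deep and is made of two full-height vertical stiles with two horizontal rails fitted between them.

B is a rectangular dining table. The top is 845×902×28 mm with its upper surface at z = 754 mm. It stands on four 46×46 mm square legs, each inset 53 mm from the nearest pair of top edges, running from the floor to the underside of the top.

The table is on the floor beside the picture frame on its −y side.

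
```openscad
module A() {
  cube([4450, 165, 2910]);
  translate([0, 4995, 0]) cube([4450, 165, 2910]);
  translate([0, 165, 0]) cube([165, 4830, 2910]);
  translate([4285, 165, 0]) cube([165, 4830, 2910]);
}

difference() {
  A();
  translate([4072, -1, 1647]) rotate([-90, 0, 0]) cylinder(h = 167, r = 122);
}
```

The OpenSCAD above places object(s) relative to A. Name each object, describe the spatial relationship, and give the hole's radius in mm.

The subtracted cylinder has r = 122 mm.

A is a house frame. The house frame has a circular hole through its front wall. The hole's radius is 122 mm.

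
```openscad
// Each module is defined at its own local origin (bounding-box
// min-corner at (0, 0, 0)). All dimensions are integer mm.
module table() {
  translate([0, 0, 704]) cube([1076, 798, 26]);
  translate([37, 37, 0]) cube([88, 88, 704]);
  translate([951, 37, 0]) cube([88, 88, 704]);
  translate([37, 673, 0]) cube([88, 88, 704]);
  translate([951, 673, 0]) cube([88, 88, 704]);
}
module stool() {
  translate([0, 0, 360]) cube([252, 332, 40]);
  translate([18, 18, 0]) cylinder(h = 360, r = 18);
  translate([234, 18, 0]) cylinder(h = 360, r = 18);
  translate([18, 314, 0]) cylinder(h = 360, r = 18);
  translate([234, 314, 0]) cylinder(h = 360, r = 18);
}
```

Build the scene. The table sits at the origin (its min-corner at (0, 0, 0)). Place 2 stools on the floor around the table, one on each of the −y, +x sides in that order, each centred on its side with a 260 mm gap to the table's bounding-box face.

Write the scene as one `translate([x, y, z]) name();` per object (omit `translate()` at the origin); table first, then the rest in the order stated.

table();
translate([412, -592, 0]) stool();
translate([1336, 233, 0]) stool();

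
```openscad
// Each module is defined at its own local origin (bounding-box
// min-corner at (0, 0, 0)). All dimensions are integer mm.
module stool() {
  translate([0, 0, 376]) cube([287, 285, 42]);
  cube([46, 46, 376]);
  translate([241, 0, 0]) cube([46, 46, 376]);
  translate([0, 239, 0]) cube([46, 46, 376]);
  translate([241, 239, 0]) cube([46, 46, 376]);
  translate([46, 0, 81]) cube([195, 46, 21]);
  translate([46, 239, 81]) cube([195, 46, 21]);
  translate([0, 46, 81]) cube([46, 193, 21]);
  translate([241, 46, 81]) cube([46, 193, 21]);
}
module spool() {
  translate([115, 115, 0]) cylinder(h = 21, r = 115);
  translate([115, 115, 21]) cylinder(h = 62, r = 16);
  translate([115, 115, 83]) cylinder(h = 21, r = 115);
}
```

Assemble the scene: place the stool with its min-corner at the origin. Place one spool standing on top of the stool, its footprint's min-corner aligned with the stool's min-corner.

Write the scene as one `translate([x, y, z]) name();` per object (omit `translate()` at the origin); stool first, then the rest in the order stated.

stool();
translate([0, 0, 418]) spool();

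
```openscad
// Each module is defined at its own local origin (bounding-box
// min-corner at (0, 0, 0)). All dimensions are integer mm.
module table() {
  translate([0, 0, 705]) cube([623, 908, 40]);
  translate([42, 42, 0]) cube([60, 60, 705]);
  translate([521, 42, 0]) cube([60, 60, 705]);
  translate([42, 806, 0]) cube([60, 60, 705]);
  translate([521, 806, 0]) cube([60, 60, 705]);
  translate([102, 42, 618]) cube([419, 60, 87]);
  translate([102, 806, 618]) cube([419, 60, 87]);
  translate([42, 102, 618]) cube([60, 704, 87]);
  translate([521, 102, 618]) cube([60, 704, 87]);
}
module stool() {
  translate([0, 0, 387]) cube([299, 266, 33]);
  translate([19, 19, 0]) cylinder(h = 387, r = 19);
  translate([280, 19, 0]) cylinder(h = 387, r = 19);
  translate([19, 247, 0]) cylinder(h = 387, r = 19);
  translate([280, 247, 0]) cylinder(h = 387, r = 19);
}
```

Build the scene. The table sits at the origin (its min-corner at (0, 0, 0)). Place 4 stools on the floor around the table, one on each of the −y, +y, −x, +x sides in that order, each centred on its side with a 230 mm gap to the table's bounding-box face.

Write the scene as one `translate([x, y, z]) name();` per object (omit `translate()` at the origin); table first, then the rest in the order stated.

table();
translate([162, -496, 0]) stool();
translate([162, 1138, 0]) stool();
translate([-529, 321, 0]) stool();
translate([853, 321, 0]) stool();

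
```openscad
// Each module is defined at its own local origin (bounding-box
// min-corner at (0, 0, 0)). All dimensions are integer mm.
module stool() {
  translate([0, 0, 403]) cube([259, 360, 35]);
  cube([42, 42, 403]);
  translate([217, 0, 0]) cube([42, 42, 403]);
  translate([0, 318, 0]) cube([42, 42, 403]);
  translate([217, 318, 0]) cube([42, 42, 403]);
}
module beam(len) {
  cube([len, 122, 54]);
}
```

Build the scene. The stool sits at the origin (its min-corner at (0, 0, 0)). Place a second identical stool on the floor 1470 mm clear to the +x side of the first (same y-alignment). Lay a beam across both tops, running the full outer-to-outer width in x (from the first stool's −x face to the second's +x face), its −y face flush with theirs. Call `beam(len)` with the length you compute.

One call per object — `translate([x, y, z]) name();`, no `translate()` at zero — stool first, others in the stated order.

stool();
translate([1729, 0, 0]) stool();
translate([0, 0, 438]) beam(1988);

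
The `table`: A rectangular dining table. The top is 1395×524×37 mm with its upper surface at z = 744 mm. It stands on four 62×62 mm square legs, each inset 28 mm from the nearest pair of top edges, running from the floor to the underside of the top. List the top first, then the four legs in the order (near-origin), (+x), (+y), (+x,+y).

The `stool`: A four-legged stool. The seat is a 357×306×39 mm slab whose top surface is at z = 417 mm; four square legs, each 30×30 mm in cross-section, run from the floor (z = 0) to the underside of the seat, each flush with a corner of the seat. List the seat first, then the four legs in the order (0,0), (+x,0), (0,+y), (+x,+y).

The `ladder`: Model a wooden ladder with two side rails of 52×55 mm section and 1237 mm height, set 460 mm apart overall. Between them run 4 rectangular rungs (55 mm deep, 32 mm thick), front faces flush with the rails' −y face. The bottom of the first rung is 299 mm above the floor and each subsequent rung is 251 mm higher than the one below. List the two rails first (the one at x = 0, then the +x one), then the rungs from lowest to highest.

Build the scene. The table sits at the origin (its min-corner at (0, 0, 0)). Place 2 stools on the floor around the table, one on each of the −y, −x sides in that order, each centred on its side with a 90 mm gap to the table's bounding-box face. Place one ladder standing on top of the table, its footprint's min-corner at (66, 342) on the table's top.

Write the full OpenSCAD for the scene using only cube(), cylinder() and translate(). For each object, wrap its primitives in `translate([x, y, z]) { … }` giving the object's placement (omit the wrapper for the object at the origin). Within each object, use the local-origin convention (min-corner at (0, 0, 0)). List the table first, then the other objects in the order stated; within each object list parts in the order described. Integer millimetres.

translate([0, 0, 707]) cube([1395, 524, 37]);
translate([28, 28, 0]) cube([62, 62, 707]);
translate([1305, 28, 0]) cube([62, 62, 707]);
translate([28, 434, 0]) cube([62, 62, 707]);
translate([1305, 434, 0]) cube([62, 62, 707]);
translate([519, -396, 0]) {
  translate([0, 0, 378]) cube([357, 306, 39]);
  cube([30, 30, 378]);
  translate([327, 0, 0]) cube([30, 30, 378]);
  translate([0, 276, 0]) cube([30, 30, 378]);
  translate([327, 276, 0]) cube([30, 30, 378]);
}
translate([-447, 109, 0]) {
  translate([0, 0, 378]) cube([357, 306, 39]);
  cube([30, 30, 378]);
  translate([327, 0, 0]) cube([30, 30, 378]);
  translate([0, 276, 0]) cube([30, 30, 378]);
  translate([327, 276, 0]) cube([30, 30, 378]);
}
translate([66, 342, 744]) {
  cube([52, 55, 1237]);
  translate([408, 0, 0]) cube([52, 55, 1237]);
  translate([52, 0, 299]) cube([356, 55, 32]);
  translate([52, 0, 550]) cube([356, 55, 32]);
  translate([52, 0, 801]) cube([356, 55, 32]);
  translate([52, 0, 1052]) cube([356, 55, 32]);
}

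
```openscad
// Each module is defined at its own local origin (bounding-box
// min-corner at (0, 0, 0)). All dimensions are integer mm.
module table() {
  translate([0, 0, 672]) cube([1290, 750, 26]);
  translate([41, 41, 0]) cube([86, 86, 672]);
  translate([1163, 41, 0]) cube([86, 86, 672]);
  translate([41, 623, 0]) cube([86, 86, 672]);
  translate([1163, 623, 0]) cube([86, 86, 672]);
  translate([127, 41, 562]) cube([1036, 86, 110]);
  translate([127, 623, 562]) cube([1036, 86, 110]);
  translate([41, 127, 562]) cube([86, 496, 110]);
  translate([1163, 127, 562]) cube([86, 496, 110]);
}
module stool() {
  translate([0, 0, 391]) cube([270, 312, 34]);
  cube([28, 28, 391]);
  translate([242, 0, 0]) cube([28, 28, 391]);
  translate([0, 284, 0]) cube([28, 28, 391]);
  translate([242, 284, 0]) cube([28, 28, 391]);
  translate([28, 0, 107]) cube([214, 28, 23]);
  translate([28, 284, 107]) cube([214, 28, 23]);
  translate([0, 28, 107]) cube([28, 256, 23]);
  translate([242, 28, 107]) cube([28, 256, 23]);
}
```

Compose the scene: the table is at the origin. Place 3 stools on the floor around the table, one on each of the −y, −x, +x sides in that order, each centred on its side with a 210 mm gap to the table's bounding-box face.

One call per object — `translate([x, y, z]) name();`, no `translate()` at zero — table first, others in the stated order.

table();
translate([510, -522, 0]) stool();
translate([-480, 219, 0]) stool();
translate([1500, 219, 0]) stool();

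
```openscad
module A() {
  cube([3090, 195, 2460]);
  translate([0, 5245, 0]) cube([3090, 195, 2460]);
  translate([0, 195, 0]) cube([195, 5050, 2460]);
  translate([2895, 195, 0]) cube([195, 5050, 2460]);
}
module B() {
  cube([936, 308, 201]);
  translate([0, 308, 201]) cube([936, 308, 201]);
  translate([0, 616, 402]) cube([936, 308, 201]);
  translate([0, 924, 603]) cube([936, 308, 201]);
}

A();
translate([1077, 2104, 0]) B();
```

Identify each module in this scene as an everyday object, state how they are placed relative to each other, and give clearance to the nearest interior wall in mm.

A is a house frame. B is a staircase. The staircase sits inside the house frame, centred. The clearance to the nearest interior wall is 882 mm.

Clearances: x = 882, y = 1909; minimum 882 mm.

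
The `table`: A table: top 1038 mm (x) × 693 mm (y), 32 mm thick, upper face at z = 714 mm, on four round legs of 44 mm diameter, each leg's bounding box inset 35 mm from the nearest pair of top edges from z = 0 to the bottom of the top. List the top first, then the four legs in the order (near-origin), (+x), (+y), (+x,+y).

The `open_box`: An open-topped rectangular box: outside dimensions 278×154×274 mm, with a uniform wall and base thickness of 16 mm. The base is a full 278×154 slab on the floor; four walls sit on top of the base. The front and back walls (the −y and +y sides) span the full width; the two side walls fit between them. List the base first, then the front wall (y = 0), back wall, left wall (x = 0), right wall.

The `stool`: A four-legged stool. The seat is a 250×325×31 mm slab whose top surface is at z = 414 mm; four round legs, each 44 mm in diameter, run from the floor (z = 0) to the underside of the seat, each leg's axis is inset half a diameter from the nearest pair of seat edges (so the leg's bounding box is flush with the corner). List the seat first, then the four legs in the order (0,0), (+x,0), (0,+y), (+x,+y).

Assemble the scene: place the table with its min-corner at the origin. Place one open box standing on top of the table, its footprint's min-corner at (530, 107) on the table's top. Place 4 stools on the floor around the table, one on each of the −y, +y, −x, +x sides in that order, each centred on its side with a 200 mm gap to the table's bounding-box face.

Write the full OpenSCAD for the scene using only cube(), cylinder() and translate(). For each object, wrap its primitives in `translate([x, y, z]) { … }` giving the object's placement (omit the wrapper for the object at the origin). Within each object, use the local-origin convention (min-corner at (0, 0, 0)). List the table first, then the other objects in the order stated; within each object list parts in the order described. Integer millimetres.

translate([0, 0, 682]) cube([1038, 693, 32]);
translate([57, 57, 0]) cylinder(h = 682, r = 22);
translate([981, 57, 0]) cylinder(h = 682, r = 22);
translate([57, 636, 0]) cylinder(h = 682, r = 22);
translate([981, 636, 0]) cylinder(h = 682, r = 22);
translate([530, 107, 714]) {
  cube([278, 154, 16]);
  translate([0, 0, 16]) cube([278, 16, 258]);
  translate([0, 138, 16]) cube([278, 16, 258]);
  translate([0, 16, 16]) cube([16, 122, 258]);
  translate([262, 16, 16]) cube([16, 122, 258]);
}
translate([394, -525, 0]) {
  translate([0, 0, 383]) cube([250, 325, 31]);
  translate([22, 22, 0]) cylinder(h = 383, r = 22);
  translate([228, 22, 0]) cylinder(h = 383, r = 22);
  translate([22, 303, 0]) cylinder(h = 383, r = 22);
  translate([228, 303, 0]) cylinder(h = 383, r = 22);
}
translate([394, 893, 0]) {
  translate([0, 0, 383]) cube([250, 325, 31]);
  translate([22, 22, 0]) cylinder(h = 383, r = 22);
  translate([228, 22, 0]) cylinder(h = 383, r = 22);
  translate([22, 303, 0]) cylinder(h = 383, r = 22);
  translate([228, 303, 0]) cylinder(h = 383, r = 22);
}
translate([-450, 184, 0]) {
  translate([0, 0, 383]) cube([250, 325, 31]);
  translate([22, 22, 0]) cylinder(h = 383, r = 22);
  translate([228, 22, 0]) cylinder(h = 383, r = 22);
  translate([22, 303, 0]) cylinder(h = 383, r = 22);
  translate([228, 303, 0]) cylinder(h = 383, r = 22);
}
translate([1238, 184, 0]) {
  translate([0, 0, 383]) cube([250, 325, 31]);
  translate([22, 22, 0]) cylinder(h = 383, r = 22);
  translate([228, 22, 0]) cylinder(h = 383, r = 22);
  translate([22, 303, 0]) cylinder(h = 383, r = 22);
  translate([228, 303, 0]) cylinder(h = 383, r = 22);
}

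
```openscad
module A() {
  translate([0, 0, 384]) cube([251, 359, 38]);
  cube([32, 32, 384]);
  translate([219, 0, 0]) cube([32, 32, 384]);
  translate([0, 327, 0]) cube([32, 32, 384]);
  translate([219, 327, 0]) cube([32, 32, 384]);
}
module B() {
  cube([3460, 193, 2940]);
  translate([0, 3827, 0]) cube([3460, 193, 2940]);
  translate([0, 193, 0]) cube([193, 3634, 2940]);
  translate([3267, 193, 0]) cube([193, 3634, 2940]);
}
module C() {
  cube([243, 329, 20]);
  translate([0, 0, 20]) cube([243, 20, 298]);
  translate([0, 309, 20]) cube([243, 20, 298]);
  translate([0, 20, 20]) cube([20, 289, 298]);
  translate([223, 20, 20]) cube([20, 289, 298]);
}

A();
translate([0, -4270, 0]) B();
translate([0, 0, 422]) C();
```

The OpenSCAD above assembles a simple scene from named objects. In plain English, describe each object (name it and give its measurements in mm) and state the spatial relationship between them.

A is a four-legged stool. The seat is 251×359 mm, 38 mm thick, top at z = 422 mm. It stands on four square legs, each 32×32 mm in cross-section, from z = 0 to the seat underside, each flush with a corner of the seat.

B is a box-shaped house frame (walls only): outside footprint 3460×4020 mm, wall height 2940 mm, wall thickness 193 mm. The two y-facing walls run the full x-width; the two x-facing walls fit between the inner faces of the y-facing walls.

C is an open storage box with external size 243×329×318 mm and wall thickness 20 mm (the base is also 20 mm thick). The base covers the whole footprint; the four walls stand on the base, with the y-facing walls full-width and the x-facing walls fitting between their inner faces.

The house frame is on the floor beside the stool on its −y side. The open box is on top of the stool.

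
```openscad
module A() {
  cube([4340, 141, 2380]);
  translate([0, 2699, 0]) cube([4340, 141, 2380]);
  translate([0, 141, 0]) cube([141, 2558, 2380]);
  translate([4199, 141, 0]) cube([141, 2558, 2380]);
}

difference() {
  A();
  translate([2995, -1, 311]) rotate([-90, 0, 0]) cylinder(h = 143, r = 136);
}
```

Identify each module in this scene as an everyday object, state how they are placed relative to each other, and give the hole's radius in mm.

A is a house frame. The house frame has a circular hole through its front wall. The hole's radius is 136 mm.

The subtracted cylinder has r = 136 mm.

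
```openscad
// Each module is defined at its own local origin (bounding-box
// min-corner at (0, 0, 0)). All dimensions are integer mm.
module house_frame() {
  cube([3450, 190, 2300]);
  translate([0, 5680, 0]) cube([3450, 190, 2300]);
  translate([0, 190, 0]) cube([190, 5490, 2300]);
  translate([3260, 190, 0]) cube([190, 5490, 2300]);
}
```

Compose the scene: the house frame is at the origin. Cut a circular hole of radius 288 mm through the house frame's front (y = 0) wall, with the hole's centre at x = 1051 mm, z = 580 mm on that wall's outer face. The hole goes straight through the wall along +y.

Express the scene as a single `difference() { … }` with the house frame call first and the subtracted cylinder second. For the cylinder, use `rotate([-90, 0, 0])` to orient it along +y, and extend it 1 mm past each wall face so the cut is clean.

difference() {
  house_frame();
  translate([1051, -1, 580]) rotate([-90, 0, 0]) cylinder(h = 192, r = 288);
}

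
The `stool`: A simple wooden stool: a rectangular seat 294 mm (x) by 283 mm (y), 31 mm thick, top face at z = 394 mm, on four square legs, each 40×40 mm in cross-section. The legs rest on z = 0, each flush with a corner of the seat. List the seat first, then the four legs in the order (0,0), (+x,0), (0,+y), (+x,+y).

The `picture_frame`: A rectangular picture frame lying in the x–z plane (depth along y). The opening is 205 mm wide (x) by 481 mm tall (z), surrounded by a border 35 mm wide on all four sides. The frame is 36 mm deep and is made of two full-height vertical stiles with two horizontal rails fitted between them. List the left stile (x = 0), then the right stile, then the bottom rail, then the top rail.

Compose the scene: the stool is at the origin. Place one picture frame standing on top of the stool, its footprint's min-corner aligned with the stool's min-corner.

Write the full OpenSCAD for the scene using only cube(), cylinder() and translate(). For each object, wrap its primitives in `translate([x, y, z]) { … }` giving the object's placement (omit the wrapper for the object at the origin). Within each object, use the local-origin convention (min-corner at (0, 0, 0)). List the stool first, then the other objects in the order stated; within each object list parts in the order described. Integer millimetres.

translate([0, 0, 363]) cube([294, 283, 31]);
cube([40, 40, 363]);
translate([254, 0, 0]) cube([40, 40, 363]);
translate([0, 243, 0]) cube([40, 40, 363]);
translate([254, 243, 0]) cube([40, 40, 363]);
translate([0, 0, 394]) {
  cube([35, 36, 551]);
  translate([240, 0, 0]) cube([35, 36, 551]);
  translate([35, 0, 0]) cube([205, 36, 35]);
  translate([35, 0, 516]) cube([205, 36, 35]);
}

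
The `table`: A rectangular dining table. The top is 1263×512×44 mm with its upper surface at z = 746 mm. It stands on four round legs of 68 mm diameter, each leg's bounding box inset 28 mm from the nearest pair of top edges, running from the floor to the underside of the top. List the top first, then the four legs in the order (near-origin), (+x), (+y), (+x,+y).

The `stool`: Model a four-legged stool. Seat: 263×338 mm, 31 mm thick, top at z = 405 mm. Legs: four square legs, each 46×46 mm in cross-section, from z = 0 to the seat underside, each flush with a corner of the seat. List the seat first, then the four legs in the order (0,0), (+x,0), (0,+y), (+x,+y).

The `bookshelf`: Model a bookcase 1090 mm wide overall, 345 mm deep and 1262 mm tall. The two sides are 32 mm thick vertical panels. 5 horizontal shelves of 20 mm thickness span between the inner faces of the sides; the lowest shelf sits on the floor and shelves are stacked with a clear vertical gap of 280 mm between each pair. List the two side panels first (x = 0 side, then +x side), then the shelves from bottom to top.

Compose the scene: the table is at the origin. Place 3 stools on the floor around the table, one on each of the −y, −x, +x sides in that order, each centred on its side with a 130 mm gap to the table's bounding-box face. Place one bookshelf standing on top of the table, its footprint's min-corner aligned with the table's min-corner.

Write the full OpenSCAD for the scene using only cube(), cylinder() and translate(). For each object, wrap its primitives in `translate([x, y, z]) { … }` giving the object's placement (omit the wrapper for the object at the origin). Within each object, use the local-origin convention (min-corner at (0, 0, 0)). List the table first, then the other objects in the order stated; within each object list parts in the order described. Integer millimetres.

translate([0, 0, 702]) cube([1263, 512, 44]);
translate([62, 62, 0]) cylinder(h = 702, r = 34);
translate([1201, 62, 0]) cylinder(h = 702, r = 34);
translate([62, 450, 0]) cylinder(h = 702, r = 34);
translate([1201, 450, 0]) cylinder(h = 702, r = 34);
translate([500, -468, 0]) {
  translate([0, 0, 374]) cube([263, 338, 31]);
  cube([46, 46, 374]);
  translate([217, 0, 0]) cube([46, 46, 374]);
  translate([0, 292, 0]) cube([46, 46, 374]);
  translate([217, 292, 0]) cube([46, 46, 374]);
}
translate([-393, 87, 0]) {
  translate([0, 0, 374]) cube([263, 338, 31]);
  cube([46, 46, 374]);
  translate([217, 0, 0]) cube([46, 46, 374]);
  translate([0, 292, 0]) cube([46, 46, 374]);
  translate([217, 292, 0]) cube([46, 46, 374]);
}
translate([1393, 87, 0]) {
  translate([0, 0, 374]) cube([263, 338, 31]);
  cube([46, 46, 374]);
  translate([217, 0, 0]) cube([46, 46, 374]);
  translate([0, 292, 0]) cube([46, 46, 374]);
  translate([217, 292, 0]) cube([46, 46, 374]);
}
translate([0, 0, 746]) {
  cube([32, 345, 1262]);
  translate([1058, 0, 0]) cube([32, 345, 1262]);
  translate([32, 0, 0]) cube([1026, 345, 20]);
  translate([32, 0, 300]) cube([1026, 345, 20]);
  translate([32, 0, 600]) cube([1026, 345, 20]);
  translate([32, 0, 900]) cube([1026, 345, 20]);
  translate([32, 0, 1200]) cube([1026, 345, 20]);
}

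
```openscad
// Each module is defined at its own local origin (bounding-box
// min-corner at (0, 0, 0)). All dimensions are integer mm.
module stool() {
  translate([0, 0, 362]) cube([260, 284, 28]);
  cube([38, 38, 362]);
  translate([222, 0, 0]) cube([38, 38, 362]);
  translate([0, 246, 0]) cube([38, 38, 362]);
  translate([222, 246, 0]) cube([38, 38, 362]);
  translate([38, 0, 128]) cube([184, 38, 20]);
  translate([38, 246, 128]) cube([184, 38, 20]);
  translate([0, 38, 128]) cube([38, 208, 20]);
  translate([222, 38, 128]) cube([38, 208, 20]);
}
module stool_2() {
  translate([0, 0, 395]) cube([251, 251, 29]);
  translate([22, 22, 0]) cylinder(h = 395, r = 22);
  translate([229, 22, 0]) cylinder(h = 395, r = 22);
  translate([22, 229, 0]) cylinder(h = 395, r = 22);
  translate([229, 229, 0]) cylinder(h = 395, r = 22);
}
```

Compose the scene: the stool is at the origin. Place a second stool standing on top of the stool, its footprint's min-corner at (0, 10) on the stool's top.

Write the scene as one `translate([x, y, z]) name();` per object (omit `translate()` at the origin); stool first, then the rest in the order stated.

stool();
translate([0, 10, 390]) stool_2();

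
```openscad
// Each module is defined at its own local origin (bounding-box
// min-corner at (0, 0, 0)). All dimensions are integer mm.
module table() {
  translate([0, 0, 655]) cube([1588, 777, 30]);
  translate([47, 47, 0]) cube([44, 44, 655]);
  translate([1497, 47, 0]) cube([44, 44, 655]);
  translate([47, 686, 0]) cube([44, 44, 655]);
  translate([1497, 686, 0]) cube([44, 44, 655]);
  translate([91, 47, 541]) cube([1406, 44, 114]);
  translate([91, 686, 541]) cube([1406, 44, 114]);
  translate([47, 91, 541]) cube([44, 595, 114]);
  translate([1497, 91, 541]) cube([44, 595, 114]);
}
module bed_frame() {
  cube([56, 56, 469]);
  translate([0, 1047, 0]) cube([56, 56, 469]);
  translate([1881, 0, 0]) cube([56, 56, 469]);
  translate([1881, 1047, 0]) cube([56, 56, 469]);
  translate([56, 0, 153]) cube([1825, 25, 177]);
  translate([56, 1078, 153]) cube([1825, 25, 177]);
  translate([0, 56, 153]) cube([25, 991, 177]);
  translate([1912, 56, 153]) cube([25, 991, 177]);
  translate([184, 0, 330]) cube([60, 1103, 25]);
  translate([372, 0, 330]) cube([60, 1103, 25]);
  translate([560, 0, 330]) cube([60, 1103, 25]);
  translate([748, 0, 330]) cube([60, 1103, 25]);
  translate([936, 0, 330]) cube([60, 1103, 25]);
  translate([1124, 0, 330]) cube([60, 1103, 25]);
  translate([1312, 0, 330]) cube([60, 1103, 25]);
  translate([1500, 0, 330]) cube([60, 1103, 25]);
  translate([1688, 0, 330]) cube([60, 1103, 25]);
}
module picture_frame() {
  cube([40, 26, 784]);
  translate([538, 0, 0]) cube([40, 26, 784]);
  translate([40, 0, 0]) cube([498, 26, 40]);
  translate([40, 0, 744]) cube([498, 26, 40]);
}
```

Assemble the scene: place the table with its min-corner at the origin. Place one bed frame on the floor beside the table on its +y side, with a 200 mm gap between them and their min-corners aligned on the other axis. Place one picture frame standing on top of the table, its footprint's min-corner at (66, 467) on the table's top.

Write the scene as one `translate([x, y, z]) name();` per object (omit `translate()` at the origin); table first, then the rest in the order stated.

table();
translate([0, 977, 0]) bed_frame();
translate([66, 467, 685]) picture_frame();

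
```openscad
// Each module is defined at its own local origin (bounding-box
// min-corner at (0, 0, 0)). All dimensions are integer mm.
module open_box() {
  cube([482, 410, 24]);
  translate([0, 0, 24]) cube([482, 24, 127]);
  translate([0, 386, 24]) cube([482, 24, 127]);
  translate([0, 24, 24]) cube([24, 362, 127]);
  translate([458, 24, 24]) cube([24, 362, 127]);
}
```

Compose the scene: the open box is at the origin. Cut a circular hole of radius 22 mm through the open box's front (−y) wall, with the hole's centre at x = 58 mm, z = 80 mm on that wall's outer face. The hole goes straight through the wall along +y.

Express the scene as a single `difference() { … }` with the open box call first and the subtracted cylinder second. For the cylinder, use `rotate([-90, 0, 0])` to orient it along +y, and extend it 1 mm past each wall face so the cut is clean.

difference() {
  open_box();
  translate([58, -1, 80]) rotate([-90, 0, 0]) cylinder(h = 26, r = 22);
}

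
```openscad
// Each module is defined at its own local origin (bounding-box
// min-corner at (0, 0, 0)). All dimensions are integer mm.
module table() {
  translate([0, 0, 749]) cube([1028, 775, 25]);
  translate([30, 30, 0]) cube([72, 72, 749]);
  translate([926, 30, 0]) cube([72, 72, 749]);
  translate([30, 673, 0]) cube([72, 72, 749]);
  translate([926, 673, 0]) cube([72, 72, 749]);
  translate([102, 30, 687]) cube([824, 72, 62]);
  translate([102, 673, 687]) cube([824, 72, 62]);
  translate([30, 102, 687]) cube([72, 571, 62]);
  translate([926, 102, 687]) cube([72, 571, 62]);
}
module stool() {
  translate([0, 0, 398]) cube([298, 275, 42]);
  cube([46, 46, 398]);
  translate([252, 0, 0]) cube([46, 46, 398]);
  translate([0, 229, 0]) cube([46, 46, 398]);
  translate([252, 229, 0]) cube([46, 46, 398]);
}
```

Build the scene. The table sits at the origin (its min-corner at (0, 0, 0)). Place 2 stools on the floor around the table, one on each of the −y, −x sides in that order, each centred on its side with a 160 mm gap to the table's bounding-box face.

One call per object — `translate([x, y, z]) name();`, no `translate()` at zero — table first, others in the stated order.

table();
translate([365, -435, 0]) stool();
translate([-458, 250, 0]) stool();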